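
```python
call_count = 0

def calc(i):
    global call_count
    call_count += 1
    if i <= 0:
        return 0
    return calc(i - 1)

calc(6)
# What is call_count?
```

Linear recursion stepping by 1: 7 calls from i=6 down to ≤0.

Answer: 7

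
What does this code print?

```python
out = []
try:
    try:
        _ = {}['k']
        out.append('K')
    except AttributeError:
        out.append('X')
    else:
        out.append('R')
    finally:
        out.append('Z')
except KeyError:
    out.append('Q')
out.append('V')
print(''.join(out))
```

Execution trace: 'Z' (finally) → 'Q' (outer except KeyError) → 'V' (after the try/except). Output: ZQV

Answer: ZQV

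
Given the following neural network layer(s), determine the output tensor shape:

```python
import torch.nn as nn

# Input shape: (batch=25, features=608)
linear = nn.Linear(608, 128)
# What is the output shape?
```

Input: (25, 608) -> Output: (25, 128)

Answer: (25, 128)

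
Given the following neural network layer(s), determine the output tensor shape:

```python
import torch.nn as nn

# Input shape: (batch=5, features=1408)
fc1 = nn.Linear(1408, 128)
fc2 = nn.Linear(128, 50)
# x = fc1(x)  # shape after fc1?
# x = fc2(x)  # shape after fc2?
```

Input: (5, 1408) -> after fc1: (5, 128) -> Output: (5, 50)

Answer: (5, 50)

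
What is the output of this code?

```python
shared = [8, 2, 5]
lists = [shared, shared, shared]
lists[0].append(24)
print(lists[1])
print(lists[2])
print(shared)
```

Key concept: list of same reference.
Step by step:
`shared = [8, 2, 5]` → shared = [8, 2, 5]
`lists = [shared, shared, shared]` → lists = [[8, 2, 5], [8, 2, 5], [8, 2, 5]]
`lists[0].append(24)` → shared = [8, 2, 5, 24]; lists = [[8, 2, 5, 24], [8, 2, 5, 24], [8, 2, 5, 24]]
`print(lists[1])` → prints [8, 2, 5, 24]
`print(lists[2])` → prints [8, 2, 5, 24]
`print(shared)` → prints [8, 2, 5, 24]

Answer:
[8, 2, 5, 24]
[8, 2, 5, 24]
[8, 2, 5, 24]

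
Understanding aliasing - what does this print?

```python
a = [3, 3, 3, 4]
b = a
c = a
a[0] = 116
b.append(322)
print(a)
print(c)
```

Key concept: multiple aliases.
Step by step:
`a = [3, 3, 3, 4]` → a = [3, 3, 3, 4]
`b = a` → b = [3, 3, 3, 4] (same object as a)
`c = a` → c = [3, 3, 3, 4] (same object as a, b)
`a[0] = 116` → a = [116, 3, 3, 4] (same object as b, c); b = [116, 3, 3, 4] (same object as a, c); c = [116, 3, 3, 4] (same object as a, b)
`b.append(322)` → a = [116, 3, 3, 4, 322] (same object as b, c); b = [116, 3, 3, 4, 322] (same object as a, c); c = [116, 3, 3, 4, 322] (same object as a, b)
`print(a)` → prints [116, 3, 3, 4, 322]
`print(c)` → prints [116, 3, 3, 4, 322]

Answer:
[116, 3, 3, 4, 322]
[116, 3, 3, 4, 322]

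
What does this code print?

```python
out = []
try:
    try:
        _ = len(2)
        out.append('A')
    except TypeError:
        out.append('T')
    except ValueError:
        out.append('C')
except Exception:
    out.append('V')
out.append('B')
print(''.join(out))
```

Execution trace: 'T' (inner except TypeError) → 'B' (after the try/except). Output: TB

Answer: TB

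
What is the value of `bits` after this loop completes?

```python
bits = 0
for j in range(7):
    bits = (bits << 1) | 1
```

Build 7 consecutive 1-bits: 0b1111111
`bits` takes the values: 0 → 1 → 3 → 7 → 15 → 31 → 63 → 127

Answer: 127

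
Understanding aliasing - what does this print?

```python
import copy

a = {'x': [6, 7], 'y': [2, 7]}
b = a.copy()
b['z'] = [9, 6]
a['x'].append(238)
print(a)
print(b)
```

Key concept: shallow copy of dict with mutable values.
Step by step:
`a = {'x': [6, 7], 'y': [2, 7]}` → a = {'x': [6, 7], 'y': [2, 7]}
`b = a.copy()` → b = {'x': [6, 7], 'y': [2, 7]}
`b['z'] = [9, 6]` → b = {'x': [6, 7], 'y': [2, 7], 'z': [9, 6]}
`a['x'].append(238)` → a = {'x': [6, 7, 238], 'y': [2, 7]}; b = {'x': [6, 7, 238], 'y': [2, 7], 'z': [9, 6]}
`print(a)` → prints {'x': [6, 7, 238], 'y': [2, 7]}
`print(b)` → prints {'x': [6, 7, 238], 'y': [2, 7], 'z': [9, 6]}

Answer:
{'x': [6, 7, 238], 'y': [2, 7]}
{'x': [6, 7, 238], 'y': [2, 7], 'z': [9, 6]}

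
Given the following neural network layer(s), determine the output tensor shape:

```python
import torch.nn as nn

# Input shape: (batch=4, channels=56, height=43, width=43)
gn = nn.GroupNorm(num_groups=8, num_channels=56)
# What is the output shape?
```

Input: (4, 56, 43, 43) -> Output: (4, 56, 43, 43)

Answer: (4, 56, 43, 43)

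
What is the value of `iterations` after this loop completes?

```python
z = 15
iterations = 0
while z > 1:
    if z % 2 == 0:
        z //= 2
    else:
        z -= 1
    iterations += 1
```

Steps to reduce 15 to 1
`iterations` takes the values: 0 → 1 → 2 → 3 → 4 → 5 → 6

Answer: 6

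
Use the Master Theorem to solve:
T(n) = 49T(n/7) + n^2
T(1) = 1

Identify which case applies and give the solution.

a=49, b=7, f(n)=n^2. log_7(49) = 2. Since c=2 = 2, Case 2 applies: T(n) = Θ(n^log_b(a) · log n) = O(n^2 log n).

Answer: O(n^2 log n) - Case 2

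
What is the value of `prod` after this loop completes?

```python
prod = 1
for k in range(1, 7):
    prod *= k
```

6! = 720
`prod` takes the values: 1 → 2 → 6 → 24 → 120 → 720

Answer: 720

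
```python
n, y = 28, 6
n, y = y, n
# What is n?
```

Trace:
`n, y = 28, 6` → n = 28; y = 6
`n, y = y, n` → n = 6; y = 28
So n = 6

Answer: 6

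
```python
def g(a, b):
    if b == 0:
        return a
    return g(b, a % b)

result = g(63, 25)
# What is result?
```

g(63, 25) -> g(25, 13) -> g(13, 12) -> g(12, 1) -> g(1, 0) -> 1

Answer: 1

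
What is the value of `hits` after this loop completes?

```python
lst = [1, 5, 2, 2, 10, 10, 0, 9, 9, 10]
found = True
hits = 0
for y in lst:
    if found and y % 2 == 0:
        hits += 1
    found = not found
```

Count even values at even positions
`hits` takes the values: 0 → 1 → 2 → 3

Answer: 3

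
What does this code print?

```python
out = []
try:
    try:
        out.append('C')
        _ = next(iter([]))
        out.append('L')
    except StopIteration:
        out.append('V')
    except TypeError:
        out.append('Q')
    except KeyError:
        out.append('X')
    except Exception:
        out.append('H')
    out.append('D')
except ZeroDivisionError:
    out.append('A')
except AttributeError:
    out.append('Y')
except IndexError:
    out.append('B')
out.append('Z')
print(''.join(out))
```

Execution trace: 'C' (inner try body) → 'V' (inner except StopIteration) → 'D' (try body, no exception) → 'Z' (after the try/except). Output: CVDZ

Answer: CVDZ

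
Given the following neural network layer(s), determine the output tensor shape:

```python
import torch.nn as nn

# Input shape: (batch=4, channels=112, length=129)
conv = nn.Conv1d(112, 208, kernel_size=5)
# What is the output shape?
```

Input: (4, 112, 129) -> Output: (4, 208, 125)

Answer: (4, 208, 125)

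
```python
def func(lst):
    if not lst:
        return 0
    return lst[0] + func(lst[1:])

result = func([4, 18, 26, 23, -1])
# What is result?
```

4 + 18 + 26 + 23 + (-1) + 0 = 70

Answer: 70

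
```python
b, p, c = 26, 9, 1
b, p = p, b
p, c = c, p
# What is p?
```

Trace:
`b, p, c = 26, 9, 1` → b = 26; p = 9; c = 1
`b, p = p, b` → b = 9; p = 26
`p, c = c, p` → p = 1; c = 26
So p = 1

Answer: 1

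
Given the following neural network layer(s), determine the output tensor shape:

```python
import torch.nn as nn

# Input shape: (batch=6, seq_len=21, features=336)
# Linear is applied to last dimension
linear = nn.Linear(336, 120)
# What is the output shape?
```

Input: (6, 21, 336) -> Output: (6, 21, 120)

Answer: (6, 21, 120)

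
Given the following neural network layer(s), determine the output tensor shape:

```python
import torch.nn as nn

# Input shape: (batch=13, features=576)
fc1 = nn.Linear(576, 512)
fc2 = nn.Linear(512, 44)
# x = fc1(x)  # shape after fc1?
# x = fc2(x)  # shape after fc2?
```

Input: (13, 576) -> after fc1: (13, 512) -> Output: (13, 44)

Answer: (13, 44)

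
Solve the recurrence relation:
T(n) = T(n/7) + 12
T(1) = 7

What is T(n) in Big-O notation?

Each step divides n by 7 and adds 12. After log_7(n) steps we reach T(1)=7. So T(n) = 12·log_7(n) + 7 = O(log n).

Answer: O(log n)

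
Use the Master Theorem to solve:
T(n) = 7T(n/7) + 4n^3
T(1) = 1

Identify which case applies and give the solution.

a=7, b=7, f(n)=4n^3. log_7(7) = 1. Since c=3 > 1 and the regularity condition holds (7(n/7)^3 = (7/7^3)n^3 with 7/7^3 < 1), Case 3 applies: T(n) = Θ(f(n)) = O(n^3).

Answer: O(n^3) - Case 3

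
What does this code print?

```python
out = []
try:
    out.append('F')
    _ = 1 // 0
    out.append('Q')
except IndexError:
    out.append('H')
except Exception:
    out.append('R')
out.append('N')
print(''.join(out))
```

Execution trace: 'F' (try body) → 'R' (except Exception) → 'N' (after the try/except). Output: FRN

Answer: FRN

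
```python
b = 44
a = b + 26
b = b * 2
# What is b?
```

Trace:
`b = 44` → b = 44
`a = b + 26` → a = 70
`b = b * 2` → b = 88
So b = 88

Answer: 88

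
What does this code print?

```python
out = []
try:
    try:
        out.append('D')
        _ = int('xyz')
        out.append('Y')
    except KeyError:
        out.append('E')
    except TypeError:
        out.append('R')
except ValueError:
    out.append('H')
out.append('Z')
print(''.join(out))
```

Execution trace: 'D' (try body) → 'H' (outer except ValueError) → 'Z' (after the try/except). Output: DHZ

Answer: DHZ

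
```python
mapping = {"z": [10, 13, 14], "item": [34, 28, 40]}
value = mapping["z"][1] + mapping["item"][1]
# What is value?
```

Trace:
`mapping = {"z": [10, 13, 14], "item": [34, 28, 40]}` → mapping = {'z': [10, 13, 14], 'item': [34, 28, 40]}
`value = mapping["z"][1] + mapping["item"][1]` → value = 41
So value = 41

Answer: 41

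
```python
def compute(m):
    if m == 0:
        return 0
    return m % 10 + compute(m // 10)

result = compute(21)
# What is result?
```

Sum of digits of 21: 1 + 2 = 3

Answer: 3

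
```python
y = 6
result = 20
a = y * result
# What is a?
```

Trace:
`y = 6` → y = 6
`result = 20` → result = 20
`a = y * result` → a = 120
So a = 120

Answer: 120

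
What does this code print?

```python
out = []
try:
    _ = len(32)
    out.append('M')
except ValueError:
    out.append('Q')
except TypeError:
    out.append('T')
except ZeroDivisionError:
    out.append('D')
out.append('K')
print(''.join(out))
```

Execution trace: 'T' (except TypeError) → 'K' (after the try/except). Output: TK

Answer: TK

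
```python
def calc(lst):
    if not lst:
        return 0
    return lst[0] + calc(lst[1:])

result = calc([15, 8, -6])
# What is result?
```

15 + 8 + (-6) + 0 = 17

Answer: 17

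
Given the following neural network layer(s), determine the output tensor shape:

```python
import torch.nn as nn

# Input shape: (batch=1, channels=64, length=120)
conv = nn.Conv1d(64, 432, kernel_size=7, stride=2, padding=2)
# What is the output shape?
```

Input: (1, 64, 120) -> Output: (1, 432, 59)

Answer: (1, 432, 59)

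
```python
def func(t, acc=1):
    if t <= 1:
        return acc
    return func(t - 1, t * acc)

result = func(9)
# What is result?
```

Accumulator trace (n, acc): (9, 1) -> (8, 9) -> (7, 72) -> (6, 504) -> (5, 3024) -> (4, 15120) -> (3, 60480) -> (2, 181440) -> (1, 362880) -> return 362880

Answer: 362880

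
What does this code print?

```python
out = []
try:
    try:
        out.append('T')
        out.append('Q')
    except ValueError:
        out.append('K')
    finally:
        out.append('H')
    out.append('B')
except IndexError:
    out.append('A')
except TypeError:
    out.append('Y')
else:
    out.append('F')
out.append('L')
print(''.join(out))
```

Execution trace: 'T' (inner try body) → 'Q' (inner try body, no exception) → 'H' (inner finally) → 'B' (try body, no exception) → 'F' (else) → 'L' (after the try/except). Output: TQHBFL

Answer: TQHBFL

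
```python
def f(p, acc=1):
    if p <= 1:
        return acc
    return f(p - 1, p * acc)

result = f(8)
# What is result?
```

Accumulator trace (n, acc): (8, 1) -> (7, 8) -> (6, 56) -> (5, 336) -> (4, 1680) -> (3, 6720) -> (2, 20160) -> (1, 40320) -> return 40320

Answer: 40320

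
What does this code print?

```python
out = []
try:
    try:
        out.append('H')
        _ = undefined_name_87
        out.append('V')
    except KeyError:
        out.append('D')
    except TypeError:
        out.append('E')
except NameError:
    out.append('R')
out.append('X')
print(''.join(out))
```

Execution trace: 'H' (try body) → 'R' (outer except NameError) → 'X' (after the try/except). Output: HRX

Answer: HRX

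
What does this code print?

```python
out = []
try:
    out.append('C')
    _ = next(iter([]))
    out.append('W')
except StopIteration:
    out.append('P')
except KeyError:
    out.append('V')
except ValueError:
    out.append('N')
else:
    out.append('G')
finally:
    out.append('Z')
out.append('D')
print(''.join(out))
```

Execution trace: 'C' (try body) → 'P' (except StopIteration) → 'Z' (finally) → 'D' (after the try/except). Output: CPZD

Answer: CPZD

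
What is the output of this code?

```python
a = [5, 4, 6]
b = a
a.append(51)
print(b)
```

Key concept: basic list aliasing.
Step by step:
`a = [5, 4, 6]` → a = [5, 4, 6]
`b = a` → b = [5, 4, 6] (same object as a)
`a.append(51)` → a = [5, 4, 6, 51] (same object as b); b = [5, 4, 6, 51] (same object as a)
`print(b)` → prints [5, 4, 6, 51]

Answer: [5, 4, 6, 51]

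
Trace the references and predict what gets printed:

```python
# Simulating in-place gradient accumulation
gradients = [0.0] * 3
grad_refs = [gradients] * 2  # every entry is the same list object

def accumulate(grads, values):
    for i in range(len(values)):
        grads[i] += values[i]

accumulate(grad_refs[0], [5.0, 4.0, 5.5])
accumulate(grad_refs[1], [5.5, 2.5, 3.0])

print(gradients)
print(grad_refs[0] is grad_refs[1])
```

Key concept: gradient accumulation aliasing.
Step by step:
`gradients = [0.0] * 3` → gradients = [0.0, 0.0, 0.0]
`grad_refs = [gradients] * 2` → grad_refs = [[0.0, 0.0, 0.0], [0.0, 0.0, 0.0]]
`accumulate(grad_refs[0], [5.0, 4.0, 5.5])` → gradients = [5.0, 4.0, 5.5]; grad_refs = [[5.0, 4.0, 5.5], [5.0, 4.0, 5.5]]
`accumulate(grad_refs[1], [5.5, 2.5, 3.0])` → gradients = [10.5, 6.5, 8.5]; grad_refs = [[10.5, 6.5, 8.5], [10.5, 6.5, 8.5]]
`print(gradients)` → prints [10.5, 6.5, 8.5]
`print(grad_refs[0] is grad_refs[1])` → prints True

Answer:
[10.5, 6.5, 8.5]
True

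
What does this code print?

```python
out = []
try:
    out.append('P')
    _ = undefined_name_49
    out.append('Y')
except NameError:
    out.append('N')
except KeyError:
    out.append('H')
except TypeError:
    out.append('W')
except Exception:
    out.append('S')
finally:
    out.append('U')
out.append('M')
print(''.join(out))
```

Execution trace: 'P' (try body) → 'N' (except NameError) → 'U' (finally) → 'M' (after the try/except). Output: PNUM

Answer: PNUM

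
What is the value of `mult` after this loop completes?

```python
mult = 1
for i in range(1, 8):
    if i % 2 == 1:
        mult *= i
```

Product of odd numbers 1 to 7
`mult` takes the values: 1 → 3 → 15 → 105

Answer: 105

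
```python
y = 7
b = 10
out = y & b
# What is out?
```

Trace:
`y = 7` → y = 7
`b = 10` → b = 10
`out = y & b` → out = 2
So out = 2

Answer: 2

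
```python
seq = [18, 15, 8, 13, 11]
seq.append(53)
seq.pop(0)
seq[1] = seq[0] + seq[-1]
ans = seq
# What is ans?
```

Trace:
`seq = [18, 15, 8, 13, 11]` → seq = [18, 15, 8, 13, 11]
`seq.append(53)` → seq = [18, 15, 8, 13, 11, 53]
`seq.pop(0)` → seq = [15, 8, 13, 11, 53]
`seq[1] = seq[0] + seq[-1]` → seq = [15, 68, 13, 11, 53]
`ans = seq` → ans = [15, 68, 13, 11, 53]
So ans = [15, 68, 13, 11, 53]

Answer: [15, 68, 13, 11, 53]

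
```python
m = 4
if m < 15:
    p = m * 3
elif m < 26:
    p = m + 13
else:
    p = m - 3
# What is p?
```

Trace:
`m = 4` → m = 4
`if m < 15: ...` → m < 15 is True → p = 12
So p = 12

Answer: 12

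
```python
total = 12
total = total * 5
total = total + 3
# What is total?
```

Trace:
`total = 12` → total = 12
`total = total * 5` → total = 60
`total = total + 3` → total = 63
So total = 63

Answer: 63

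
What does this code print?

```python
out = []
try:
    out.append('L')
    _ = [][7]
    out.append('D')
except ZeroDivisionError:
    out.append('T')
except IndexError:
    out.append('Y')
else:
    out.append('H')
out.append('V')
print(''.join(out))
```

Execution trace: 'L' (try body) → 'Y' (except IndexError) → 'V' (after the try/except). Output: LYV

Answer: LYV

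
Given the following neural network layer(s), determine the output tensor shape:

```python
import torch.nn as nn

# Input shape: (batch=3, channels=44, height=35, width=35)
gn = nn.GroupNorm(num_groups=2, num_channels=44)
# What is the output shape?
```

Input: (3, 44, 35, 35) -> Output: (3, 44, 35, 35)

Answer: (3, 44, 35, 35)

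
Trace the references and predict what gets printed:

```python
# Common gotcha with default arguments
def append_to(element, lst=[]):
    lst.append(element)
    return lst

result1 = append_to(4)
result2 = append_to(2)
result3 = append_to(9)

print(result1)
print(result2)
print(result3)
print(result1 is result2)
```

Key concept: mutable default argument gotcha.
Step by step:
`result1 = append_to(4)` → result1 = [4]
`result2 = append_to(2)` → result1 = [4, 2] (same object as result2); result2 = [4, 2] (same object as result1)
`result3 = append_to(9)` → result1 = [4, 2, 9] (same object as result2, result3); result2 = [4, 2, 9] (same object as result1, result3); result3 = [4, 2, 9] (same object as result1, result2)
`print(result1)` → prints [4, 2, 9]
`print(result2)` → prints [4, 2, 9]
`print(result3)` → prints [4, 2, 9]
`print(result1 is result2)` → prints True

Answer:
[4, 2, 9]
[4, 2, 9]
[4, 2, 9]
True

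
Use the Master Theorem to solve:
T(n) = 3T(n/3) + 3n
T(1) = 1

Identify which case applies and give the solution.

a=3, b=3, f(n)=3n. log_3(3) = 1. Since c=1 = 1, Case 2 applies: T(n) = Θ(n^log_b(a) · log n) = O(n log n).

Answer: O(n log n) - Case 2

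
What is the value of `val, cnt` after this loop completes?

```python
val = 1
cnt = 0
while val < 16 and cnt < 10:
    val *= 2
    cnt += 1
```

Double until >= 16 or 10 iterations
`val, cnt` takes the values: (1, 0) → (2, 0) → (2, 1) → (4, 1) → (4, 2) → (8, 2) → (8, 3) → (16, 3) → (16, 4)

Answer: 16, 4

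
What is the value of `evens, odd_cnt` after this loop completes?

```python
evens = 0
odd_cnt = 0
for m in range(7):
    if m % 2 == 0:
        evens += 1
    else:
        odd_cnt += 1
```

Count evens and odds in range(7)
`evens, odd_cnt` takes the values: (0, 0) → (1, 0) → (1, 1) → (2, 1) → (2, 2) → (3, 2) → (3, 3) → (4, 3)

Answer: 4, 3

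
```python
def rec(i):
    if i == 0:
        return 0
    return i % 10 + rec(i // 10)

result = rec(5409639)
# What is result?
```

Sum of digits of 5409639: 9 + 3 + 6 + 9 + 0 + 4 + 5 = 36

Answer: 36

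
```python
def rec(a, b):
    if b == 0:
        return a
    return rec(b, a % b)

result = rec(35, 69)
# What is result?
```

rec(35, 69) -> rec(69, 35) -> rec(35, 34) -> rec(34, 1) -> rec(1, 0) -> 1

Answer: 1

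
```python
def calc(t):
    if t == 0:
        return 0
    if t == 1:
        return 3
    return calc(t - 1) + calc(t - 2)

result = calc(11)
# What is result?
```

Build up from base cases: calc(0)=0, calc(1)=3, calc(2)=3, calc(3)=6, calc(4)=9, calc(5)=15, calc(6)=24, ..., calc(11)=267

Answer: 267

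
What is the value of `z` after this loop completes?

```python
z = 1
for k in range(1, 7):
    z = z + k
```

Start at 1, add 1 through 6
`z` takes the values: 1 → 2 → 4 → 7 → 11 → 16 → 22

Answer: 22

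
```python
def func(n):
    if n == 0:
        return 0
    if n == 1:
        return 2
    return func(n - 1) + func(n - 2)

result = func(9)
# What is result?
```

Build up from base cases: func(0)=0, func(1)=2, func(2)=2, func(3)=4, func(4)=6, func(5)=10, func(6)=16, ..., func(9)=68

Answer: 68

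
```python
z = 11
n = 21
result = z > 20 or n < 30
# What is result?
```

Trace:
`z = 11` → z = 11
`n = 21` → n = 21
`result = z > 20 or n < 30` → result = True
So result = True

Answer: True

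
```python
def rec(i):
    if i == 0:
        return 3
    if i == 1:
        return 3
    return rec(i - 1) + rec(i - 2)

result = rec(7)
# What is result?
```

Build up from base cases: rec(0)=3, rec(1)=3, rec(2)=6, rec(3)=9, rec(4)=15, rec(5)=24, rec(6)=39, ..., rec(7)=63

Answer: 63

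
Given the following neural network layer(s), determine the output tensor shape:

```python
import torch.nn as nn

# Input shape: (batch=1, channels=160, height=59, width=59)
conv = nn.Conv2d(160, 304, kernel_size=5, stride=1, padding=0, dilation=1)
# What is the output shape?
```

Input: (1, 160, 59, 59) -> Output: (1, 304, 55, 55)

Answer: (1, 304, 55, 55)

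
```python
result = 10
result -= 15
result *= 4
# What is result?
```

Trace:
`result = 10` → result = 10
`result -= 15` → result = -5
`result *= 4` → result = -20
So result = -20

Answer: -20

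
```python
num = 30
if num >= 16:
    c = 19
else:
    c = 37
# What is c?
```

Trace:
`num = 30` → num = 30
`if num >= 16: ...` → num >= 16 is True → c = 19
So c = 19

Answer: 19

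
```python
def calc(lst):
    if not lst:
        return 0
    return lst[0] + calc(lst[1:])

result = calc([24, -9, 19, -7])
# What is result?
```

24 + (-9) + 19 + (-7) + 0 = 27

Answer: 27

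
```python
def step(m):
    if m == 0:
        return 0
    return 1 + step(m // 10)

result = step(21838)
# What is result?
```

Count of digits of 21838: 5

Answer: 5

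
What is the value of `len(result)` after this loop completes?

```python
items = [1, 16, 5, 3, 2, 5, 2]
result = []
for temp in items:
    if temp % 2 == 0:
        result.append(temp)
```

Count even numbers in [1, 16, 5, 3, 2, 5, 2]
`result` takes the values: [] → [16] → [16, 2] → [16, 2, 2]
So `len(result)` = 3

Answer: 3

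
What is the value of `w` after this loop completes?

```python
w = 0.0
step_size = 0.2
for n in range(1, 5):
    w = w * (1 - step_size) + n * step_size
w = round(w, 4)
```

Moving average with lr=0.2
`w` takes the values: 0.0 → 0.2 → 0.56 → 1.048 → 1.6384

Answer: 1.6384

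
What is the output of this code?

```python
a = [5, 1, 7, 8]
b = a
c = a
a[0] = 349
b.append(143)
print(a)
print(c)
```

Key concept: multiple aliases.
Step by step:
`a = [5, 1, 7, 8]` → a = [5, 1, 7, 8]
`b = a` → b = [5, 1, 7, 8] (same object as a)
`c = a` → c = [5, 1, 7, 8] (same object as a, b)
`a[0] = 349` → a = [349, 1, 7, 8] (same object as b, c); b = [349, 1, 7, 8] (same object as a, c); c = [349, 1, 7, 8] (same object as a, b)
`b.append(143)` → a = [349, 1, 7, 8, 143] (same object as b, c); b = [349, 1, 7, 8, 143] (same object as a, c); c = [349, 1, 7, 8, 143] (same object as a, b)
`print(a)` → prints [349, 1, 7, 8, 143]
`print(c)` → prints [349, 1, 7, 8, 143]

Answer:
[349, 1, 7, 8, 143]
[349, 1, 7, 8, 143]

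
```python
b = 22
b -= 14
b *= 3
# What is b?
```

Trace:
`b = 22` → b = 22
`b -= 14` → b = 8
`b *= 3` → b = 24
So b = 24

Answer: 24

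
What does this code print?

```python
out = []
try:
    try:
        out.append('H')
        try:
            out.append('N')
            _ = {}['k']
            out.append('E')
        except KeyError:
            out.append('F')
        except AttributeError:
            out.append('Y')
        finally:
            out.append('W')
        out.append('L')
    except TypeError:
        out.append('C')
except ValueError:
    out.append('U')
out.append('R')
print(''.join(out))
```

Execution trace: 'H' (try body) → 'N' (inner try body) → 'F' (inner except KeyError) → 'W' (inner finally) → 'L' (try body, no exception) → 'R' (after the try/except). Output: HNFWLR

Answer: HNFWLR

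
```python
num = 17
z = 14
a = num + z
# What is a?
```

Trace:
`num = 17` → num = 17
`z = 14` → z = 14
`a = num + z` → a = 31
So a = 31

Answer: 31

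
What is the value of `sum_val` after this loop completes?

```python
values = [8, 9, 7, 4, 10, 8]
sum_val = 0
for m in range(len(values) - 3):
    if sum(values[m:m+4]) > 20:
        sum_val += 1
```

Count windows with sum > 20
`sum_val` takes the values: 0 → 1 → 2 → 3

Answer: 3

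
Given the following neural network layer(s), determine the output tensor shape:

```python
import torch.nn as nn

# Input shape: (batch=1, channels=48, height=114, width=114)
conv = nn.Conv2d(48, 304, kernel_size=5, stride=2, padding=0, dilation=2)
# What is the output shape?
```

Input: (1, 48, 114, 114) -> Output: (1, 304, 53, 53)

Answer: (1, 304, 53, 53)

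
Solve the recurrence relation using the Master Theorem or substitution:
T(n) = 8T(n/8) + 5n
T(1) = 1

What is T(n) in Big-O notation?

By Master Theorem: a=8, b=8, f(n)=5n. Since log_8(8) = 1 and f(n) = Θ(n^1), Case 2 applies. T(n) = O(n log n).

Answer: O(n log n)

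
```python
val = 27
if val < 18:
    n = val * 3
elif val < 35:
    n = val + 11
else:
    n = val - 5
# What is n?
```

Trace:
`val = 27` → val = 27
`if val < 18: ...` → val < 18 is False, val < 35 is True → n = 38
So n = 38

Answer: 38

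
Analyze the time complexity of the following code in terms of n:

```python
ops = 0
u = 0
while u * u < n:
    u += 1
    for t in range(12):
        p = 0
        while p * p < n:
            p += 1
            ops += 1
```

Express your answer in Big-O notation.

Each loop level contributes: √n × 1 × √n. Multiplying the contributions gives O(n).

Answer: O(n)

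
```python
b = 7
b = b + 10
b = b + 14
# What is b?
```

Trace:
`b = 7` → b = 7
`b = b + 10` → b = 17
`b = b + 14` → b = 31
So b = 31

Answer: 31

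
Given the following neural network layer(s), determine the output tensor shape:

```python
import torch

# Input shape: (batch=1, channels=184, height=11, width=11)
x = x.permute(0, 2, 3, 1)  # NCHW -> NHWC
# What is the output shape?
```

Input: (1, 184, 11, 11) -> Output: (1, 11, 11, 184)

Answer: (1, 11, 11, 184)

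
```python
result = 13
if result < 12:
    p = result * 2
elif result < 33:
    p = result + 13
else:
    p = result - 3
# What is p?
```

Trace:
`result = 13` → result = 13
`if result < 12: ...` → result < 12 is False, result < 33 is True → p = 26
So p = 26

Answer: 26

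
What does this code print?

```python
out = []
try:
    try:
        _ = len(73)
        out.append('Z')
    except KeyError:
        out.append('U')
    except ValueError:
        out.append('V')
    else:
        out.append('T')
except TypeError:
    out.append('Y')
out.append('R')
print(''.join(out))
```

Execution trace: 'Y' (outer except TypeError) → 'R' (after the try/except). Output: YR

Answer: YR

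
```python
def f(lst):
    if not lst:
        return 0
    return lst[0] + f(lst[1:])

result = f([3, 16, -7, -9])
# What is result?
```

3 + 16 + (-7) + (-9) + 0 = 3

Answer: 3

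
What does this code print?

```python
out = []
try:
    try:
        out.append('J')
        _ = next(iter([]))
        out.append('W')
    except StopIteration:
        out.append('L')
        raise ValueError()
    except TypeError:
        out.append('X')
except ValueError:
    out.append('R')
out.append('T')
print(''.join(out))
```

Execution trace: 'J' (inner try body) → 'L' (inner except StopIteration) → 'R' (outer except ValueError) → 'T' (after the try/except). Output: JLRT

Answer: JLRT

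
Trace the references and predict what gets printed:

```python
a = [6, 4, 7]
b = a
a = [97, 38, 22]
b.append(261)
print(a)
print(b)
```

Key concept: rebinding vs mutation: a is rebound to a new list, b still points at the original.
Step by step:
`a = [6, 4, 7]` → a = [6, 4, 7]
`b = a` → b = [6, 4, 7] (same object as a)
`a = [97, 38, 22]` → a = [97, 38, 22]
`b.append(261)` → b = [6, 4, 7, 261]
`print(a)` → prints [97, 38, 22]
`print(b)` → prints [6, 4, 7, 261]

Answer:
[97, 38, 22]
[6, 4, 7, 261]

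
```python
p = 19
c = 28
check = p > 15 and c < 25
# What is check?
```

Trace:
`p = 19` → p = 19
`c = 28` → c = 28
`check = p > 15 and c < 25` → check = False
So check = False

Answer: False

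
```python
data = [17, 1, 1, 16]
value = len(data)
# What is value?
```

Trace:
`data = [17, 1, 1, 16]` → data = [17, 1, 1, 16]
`value = len(data)` → value = 4
So value = 4

Answer: 4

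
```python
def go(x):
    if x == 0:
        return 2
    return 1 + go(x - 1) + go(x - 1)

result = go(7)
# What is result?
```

go(x) = 1 + 2·go(x-1), go(0)=2. Closed form: (2+1)·2^7 - 1 = 383.

Answer: 383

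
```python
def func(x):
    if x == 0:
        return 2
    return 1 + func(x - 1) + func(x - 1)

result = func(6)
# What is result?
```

func(x) = 1 + 2·func(x-1), func(0)=2. Closed form: (2+1)·2^6 - 1 = 191.

Answer: 191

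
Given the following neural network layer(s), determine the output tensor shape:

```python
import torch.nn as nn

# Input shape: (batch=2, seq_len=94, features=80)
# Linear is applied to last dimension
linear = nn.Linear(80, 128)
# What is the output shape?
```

Input: (2, 94, 80) -> Output: (2, 94, 128)

Answer: (2, 94, 128)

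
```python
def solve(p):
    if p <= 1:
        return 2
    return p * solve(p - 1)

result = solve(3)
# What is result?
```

solve(3) = 3 * 2 * 2 = 12

Answer: 12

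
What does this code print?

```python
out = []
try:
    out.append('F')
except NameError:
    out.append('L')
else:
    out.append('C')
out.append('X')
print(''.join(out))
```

Execution trace: 'F' (try body, no exception) → 'C' (else) → 'X' (after the try/except). Output: FCX

Answer: FCX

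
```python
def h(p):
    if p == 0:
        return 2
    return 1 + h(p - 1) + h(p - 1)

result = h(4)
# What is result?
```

h(p) = 1 + 2·h(p-1), h(0)=2. Closed form: (2+1)·2^4 - 1 = 47.

Answer: 47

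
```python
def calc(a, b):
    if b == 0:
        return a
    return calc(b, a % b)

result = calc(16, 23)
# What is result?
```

calc(16, 23) -> calc(23, 16) -> calc(16, 7) -> calc(7, 2) -> calc(2, 1) -> calc(1, 0) -> 1

Answer: 1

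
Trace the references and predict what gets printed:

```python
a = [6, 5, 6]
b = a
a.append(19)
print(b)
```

Key concept: basic list aliasing.
Step by step:
`a = [6, 5, 6]` → a = [6, 5, 6]
`b = a` → b = [6, 5, 6] (same object as a)
`a.append(19)` → a = [6, 5, 6, 19] (same object as b); b = [6, 5, 6, 19] (same object as a)
`print(b)` → prints [6, 5, 6, 19]

Answer: [6, 5, 6, 19]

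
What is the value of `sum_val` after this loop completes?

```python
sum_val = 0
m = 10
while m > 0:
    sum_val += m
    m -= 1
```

Sum 10 down to 1
`sum_val` takes the values: 0 → 10 → 19 → 27 → 34 → 40 → 45 → 49 → 52 → 54 → 55

Answer: 55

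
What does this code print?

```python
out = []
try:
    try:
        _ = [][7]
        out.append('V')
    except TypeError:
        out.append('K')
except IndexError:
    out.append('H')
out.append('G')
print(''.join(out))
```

Execution trace: 'H' (outer except IndexError) → 'G' (after the try/except). Output: HG

Answer: HG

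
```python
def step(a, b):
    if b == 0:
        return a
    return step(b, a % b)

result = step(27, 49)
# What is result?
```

step(27, 49) -> step(49, 27) -> step(27, 22) -> step(22, 5) -> step(5, 2) -> step(2, 1) -> step(1, 0) -> 1

Answer: 1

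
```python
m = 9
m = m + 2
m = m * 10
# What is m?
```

Trace:
`m = 9` → m = 9
`m = m + 2` → m = 11
`m = m * 10` → m = 110
So m = 110

Answer: 110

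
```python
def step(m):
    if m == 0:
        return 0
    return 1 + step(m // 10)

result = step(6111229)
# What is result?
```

Count of digits of 6111229: 7

Answer: 7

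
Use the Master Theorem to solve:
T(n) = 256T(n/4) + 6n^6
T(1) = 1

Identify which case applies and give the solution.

a=256, b=4, f(n)=6n^6. log_4(256) = 4. Since c=6 > 4 and the regularity condition holds (256(n/4)^6 = (256/4^6)n^6 with 256/4^6 < 1), Case 3 applies: T(n) = Θ(f(n)) = O(n^6).

Answer: O(n^6) - Case 3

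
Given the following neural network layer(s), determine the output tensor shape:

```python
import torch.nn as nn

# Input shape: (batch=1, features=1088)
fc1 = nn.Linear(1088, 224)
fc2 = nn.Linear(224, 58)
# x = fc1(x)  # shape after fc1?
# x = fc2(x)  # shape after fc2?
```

Input: (1, 1088) -> after fc1: (1, 224) -> Output: (1, 58)

Answer: (1, 58)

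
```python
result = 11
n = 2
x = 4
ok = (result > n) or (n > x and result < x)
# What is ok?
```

Trace:
`result = 11` → result = 11
`n = 2` → n = 2
`x = 4` → x = 4
`ok = (result > n) or (n > x and result < x)` → ok = True
So ok = True

Answer: True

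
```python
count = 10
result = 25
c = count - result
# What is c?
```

Trace:
`count = 10` → count = 10
`result = 25` → result = 25
`c = count - result` → c = -15
So c = -15

Answer: -15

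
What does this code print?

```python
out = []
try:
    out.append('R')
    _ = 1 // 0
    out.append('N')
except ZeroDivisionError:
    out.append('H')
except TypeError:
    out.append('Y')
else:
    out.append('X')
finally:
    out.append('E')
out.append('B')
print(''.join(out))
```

Execution trace: 'R' (try body) → 'H' (except ZeroDivisionError) → 'E' (finally) → 'B' (after the try/except). Output: RHEB

Answer: RHEB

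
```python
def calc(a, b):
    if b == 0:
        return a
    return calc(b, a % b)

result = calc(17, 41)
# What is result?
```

calc(17, 41) -> calc(41, 17) -> calc(17, 7) -> calc(7, 3) -> calc(3, 1) -> calc(1, 0) -> 1

Answer: 1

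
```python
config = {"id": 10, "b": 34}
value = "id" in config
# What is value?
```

Trace:
`config = {"id": 10, "b": 34}` → config = {'id': 10, 'b': 34}
`value = "id" in config` → value = True
So value = True

Answer: True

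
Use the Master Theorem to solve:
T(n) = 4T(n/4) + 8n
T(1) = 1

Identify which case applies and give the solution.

a=4, b=4, f(n)=8n. log_4(4) = 1. Since c=1 = 1, Case 2 applies: T(n) = Θ(n^log_b(a) · log n) = O(n log n).

Answer: O(n log n) - Case 2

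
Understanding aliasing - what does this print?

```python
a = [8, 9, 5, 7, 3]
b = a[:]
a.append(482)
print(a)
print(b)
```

Key concept: slice [:] creates copy.
Step by step:
`a = [8, 9, 5, 7, 3]` → a = [8, 9, 5, 7, 3]
`b = a[:]` → b = [8, 9, 5, 7, 3]
`a.append(482)` → a = [8, 9, 5, 7, 3, 482]
`print(a)` → prints [8, 9, 5, 7, 3, 482]
`print(b)` → prints [8, 9, 5, 7, 3]

Answer:
[8, 9, 5, 7, 3, 482]
[8, 9, 5, 7, 3]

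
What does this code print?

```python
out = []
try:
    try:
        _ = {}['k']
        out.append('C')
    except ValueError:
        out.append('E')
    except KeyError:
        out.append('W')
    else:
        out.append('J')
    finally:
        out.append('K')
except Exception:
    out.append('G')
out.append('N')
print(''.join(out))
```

Execution trace: 'W' (inner except KeyError) → 'K' (inner finally) → 'N' (after the try/except). Output: WKN

Answer: WKN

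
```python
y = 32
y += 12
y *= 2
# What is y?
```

Trace:
`y = 32` → y = 32
`y += 12` → y = 44
`y *= 2` → y = 88
So y = 88

Answer: 88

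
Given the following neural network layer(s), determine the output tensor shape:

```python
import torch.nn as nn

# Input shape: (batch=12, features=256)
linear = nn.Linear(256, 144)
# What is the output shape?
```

Input: (12, 256) -> Output: (12, 144)

Answer: (12, 144)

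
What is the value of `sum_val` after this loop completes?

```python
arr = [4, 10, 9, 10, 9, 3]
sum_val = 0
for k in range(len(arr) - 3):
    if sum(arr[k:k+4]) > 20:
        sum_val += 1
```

Count windows with sum > 20
`sum_val` takes the values: 0 → 1 → 2 → 3

Answer: 3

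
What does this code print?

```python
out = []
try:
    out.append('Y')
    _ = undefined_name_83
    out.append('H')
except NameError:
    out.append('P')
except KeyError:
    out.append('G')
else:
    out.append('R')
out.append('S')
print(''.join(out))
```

Execution trace: 'Y' (try body) → 'P' (except NameError) → 'S' (after the try/except). Output: YPS

Answer: YPS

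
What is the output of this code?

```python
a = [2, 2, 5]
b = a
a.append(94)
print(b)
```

Key concept: basic list aliasing.
Step by step:
`a = [2, 2, 5]` → a = [2, 2, 5]
`b = a` → b = [2, 2, 5] (same object as a)
`a.append(94)` → a = [2, 2, 5, 94] (same object as b); b = [2, 2, 5, 94] (same object as a)
`print(b)` → prints [2, 2, 5, 94]

Answer: [2, 2, 5, 94]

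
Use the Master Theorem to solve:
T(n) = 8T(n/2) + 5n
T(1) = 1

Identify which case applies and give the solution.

a=8, b=2, f(n)=5n. log_2(8) = 3. Since c=1 < 3, Case 1 applies: T(n) = Θ(n^log_b(a)) = O(n^3).

Answer: O(n^3) - Case 1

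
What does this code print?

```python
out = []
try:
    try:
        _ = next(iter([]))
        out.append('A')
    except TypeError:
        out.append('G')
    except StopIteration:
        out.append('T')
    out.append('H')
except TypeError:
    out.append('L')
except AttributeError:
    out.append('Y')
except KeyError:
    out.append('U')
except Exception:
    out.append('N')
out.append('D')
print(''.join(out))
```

Execution trace: 'T' (inner except StopIteration) → 'H' (try body, no exception) → 'D' (after the try/except). Output: THD

Answer: THD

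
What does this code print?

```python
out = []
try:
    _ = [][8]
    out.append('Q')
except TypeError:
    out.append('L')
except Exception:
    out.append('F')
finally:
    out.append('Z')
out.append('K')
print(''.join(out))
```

Execution trace: 'F' (except Exception) → 'Z' (finally) → 'K' (after the try/except). Output: FZK

Answer: FZK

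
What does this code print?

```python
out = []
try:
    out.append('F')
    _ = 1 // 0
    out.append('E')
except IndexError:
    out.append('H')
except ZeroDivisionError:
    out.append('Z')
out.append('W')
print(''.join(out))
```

Execution trace: 'F' (try body) → 'Z' (except ZeroDivisionError) → 'W' (after the try/except). Output: FZW

Answer: FZW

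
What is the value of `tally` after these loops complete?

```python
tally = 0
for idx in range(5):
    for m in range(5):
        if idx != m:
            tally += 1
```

5² - 5 (exclude diagonal)
`tally` takes the values: 0 → 1 → 2 → 3 → 4 → 5 → 6 → 7 → 8 → 9 → 10 → 11 → 12 → 13 → 14 → 15 → 16 → 17 → 18 → 19 → 20

Answer: 20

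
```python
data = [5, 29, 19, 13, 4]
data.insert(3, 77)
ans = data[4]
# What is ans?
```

Trace:
`data = [5, 29, 19, 13, 4]` → data = [5, 29, 19, 13, 4]
`data.insert(3, 77)` → data = [5, 29, 19, 77, 13, 4]
`ans = data[4]` → ans = 13
So ans = 13

Answer: 13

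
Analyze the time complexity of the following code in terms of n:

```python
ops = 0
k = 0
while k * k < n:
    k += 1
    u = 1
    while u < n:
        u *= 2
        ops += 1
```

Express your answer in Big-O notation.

Each loop level contributes: √n × log n. Multiplying the contributions gives O(√n log n).

Answer: O(√n log n)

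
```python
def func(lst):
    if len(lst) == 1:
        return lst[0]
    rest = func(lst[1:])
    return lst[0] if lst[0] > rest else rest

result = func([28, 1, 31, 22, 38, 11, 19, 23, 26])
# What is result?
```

Recursive max over [28, 1, 31, 22, 38, 11, 19, 23, 26] = 38

Answer: 38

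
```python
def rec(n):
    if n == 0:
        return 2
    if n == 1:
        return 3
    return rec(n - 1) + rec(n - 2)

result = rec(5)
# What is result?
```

Build up from base cases: rec(0)=2, rec(1)=3, rec(2)=5, rec(3)=8, rec(4)=13, rec(5)=21

Answer: 21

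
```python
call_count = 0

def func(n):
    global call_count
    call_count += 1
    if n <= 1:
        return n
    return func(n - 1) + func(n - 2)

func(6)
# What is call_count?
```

Calls(n) = 1 + Calls(n-1) + Calls(n-2); Calls(0)=Calls(1)=1. For n=6 this gives 25.

Answer: 25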